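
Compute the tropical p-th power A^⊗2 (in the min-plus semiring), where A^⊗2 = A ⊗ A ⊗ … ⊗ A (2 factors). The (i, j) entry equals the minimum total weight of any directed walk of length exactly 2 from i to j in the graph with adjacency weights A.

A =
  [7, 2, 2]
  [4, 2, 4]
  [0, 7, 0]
A^⊗2 =
  [2, 4, 2]
  [4, 4, 4]
  [0, 2, 0]

Each entry (A^⊗2)_ij equals the minimum over all length-2 walks i = v_0 → v_1 → … → v_2 = j of Σ_t A[v_t][v_{t+1}]. For example, for (i, j) = (0, 2) we minimise over 3 possible intermediate vertex sequences; the minimum is 2, attained along the walk 0 → 2 → 2.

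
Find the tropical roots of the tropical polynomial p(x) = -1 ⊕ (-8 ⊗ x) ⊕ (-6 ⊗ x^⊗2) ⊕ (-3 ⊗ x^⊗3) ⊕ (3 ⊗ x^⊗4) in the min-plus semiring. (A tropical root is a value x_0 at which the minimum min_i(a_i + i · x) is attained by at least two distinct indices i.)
Roots: {-6, -3, -2, 7}

Each tropical root is a break point of the lower envelope of the lines y = a_i + i · x (there are 5 lines, with slopes 0, 1, ..., 4). Only the lines that attain the minimum somewhere contribute to roots; other lines are dominated. Here the surviving (envelope) indices are i = 4, i = 3, i = 2, i = 1, i = 0.
Intersections between consecutive envelope lines give the roots: for adjacent envelope indices i < j the intersection is x = (a_i − a_j) / (j − i). Reading off the sorted break points: {-6, -3, -2, 7}.
Verification: at each break x_0, at least two indices attain the minimum of min_i(a_i + i · x_0).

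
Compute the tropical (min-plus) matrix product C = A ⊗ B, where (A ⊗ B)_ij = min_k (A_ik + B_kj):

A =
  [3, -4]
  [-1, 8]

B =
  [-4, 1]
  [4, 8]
A ⊗ B =
  [-1, 4]
  [-5, 0]

Apply the min-plus product entry-by-entry:
  C[0][0] = min over k of (A[0][0] + B[0][0] = 3 + -4 = -1, A[0][1] + B[1][0] = -4 + 4 = 0) = -1 (attained at k = 0)
  C[0][1] = min over k of (A[0][0] + B[0][1] = 3 + 1 = 4, A[0][1] + B[1][1] = -4 + 8 = 4) = 4 (attained at k = 0)
  C[1][0] = min over k of (A[1][0] + B[0][0] = -1 + -4 = -5, A[1][1] + B[1][0] = 8 + 4 = 12) = -5 (attained at k = 0)
  C[1][1] = min over k of (A[1][0] + B[0][1] = -1 + 1 = 0, A[1][1] + B[1][1] = 8 + 8 = 16) = 0 (attained at k = 0)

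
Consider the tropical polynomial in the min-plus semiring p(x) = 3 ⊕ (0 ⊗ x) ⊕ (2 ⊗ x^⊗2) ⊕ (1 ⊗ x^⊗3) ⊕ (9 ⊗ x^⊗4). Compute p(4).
p(4) = 3

A tropical monomial a ⊗ x^⊗i evaluates to a + i · x. Evaluating each term at x = 4:
  Term 0 contributes 3 + 0 · 4 = 3
  Term 1 contributes 0 + 1 · 4 = 4
  Term 2 contributes 2 + 2 · 4 = 10
  Term 3 contributes 1 + 3 · 4 = 13
  Term 4 contributes 9 + 4 · 4 = 25
p(4) = ⊕ of these = min[3, 4, 10, 13, 25] = 3.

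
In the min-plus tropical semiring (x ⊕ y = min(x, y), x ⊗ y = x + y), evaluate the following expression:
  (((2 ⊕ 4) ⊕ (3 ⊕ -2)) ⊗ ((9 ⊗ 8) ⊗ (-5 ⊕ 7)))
(((2 ⊕ 4) ⊕ (3 ⊕ -2)) ⊗ ((9 ⊗ 8) ⊗ (-5 ⊕ 7))) = 10

Expand innermost to outermost. Recall ⊕ takes the minimum of its arguments and ⊗ takes their sum. Working out the expression (((2 ⊕ 4) ⊕ (3 ⊕ -2)) ⊗ ((9 ⊗ 8) ⊗ (-5 ⊕ 7))) gives 10.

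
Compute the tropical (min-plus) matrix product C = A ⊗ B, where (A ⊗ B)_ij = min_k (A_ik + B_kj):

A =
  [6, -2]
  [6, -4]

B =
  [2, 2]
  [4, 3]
A ⊗ B =
  [2, 1]
  [0, -1]

Apply the min-plus product entry-by-entry:
  C[0][0] = min over k of (A[0][0] + B[0][0] = 6 + 2 = 8, A[0][1] + B[1][0] = -2 + 4 = 2) = 2 (attained at k = 1)
  C[0][1] = min over k of (A[0][0] + B[0][1] = 6 + 2 = 8, A[0][1] + B[1][1] = -2 + 3 = 1) = 1 (attained at k = 1)
  C[1][0] = min over k of (A[1][0] + B[0][0] = 6 + 2 = 8, A[1][1] + B[1][0] = -4 + 4 = 0) = 0 (attained at k = 1)
  C[1][1] = min over k of (A[1][0] + B[0][1] = 6 + 2 = 8, A[1][1] + B[1][1] = -4 + 3 = -1) = -1 (attained at k = 1)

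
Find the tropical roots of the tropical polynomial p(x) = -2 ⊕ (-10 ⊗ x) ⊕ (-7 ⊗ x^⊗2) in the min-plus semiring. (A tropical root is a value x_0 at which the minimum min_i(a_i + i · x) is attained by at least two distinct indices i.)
Roots: {-3, 8}

Each tropical root is a break point of the lower envelope of the lines y = a_i + i · x (there are 3 lines, with slopes 0, 1, ..., 2). Only the lines that attain the minimum somewhere contribute to roots; other lines are dominated. Here the surviving (envelope) indices are i = 2, i = 1, i = 0.
Intersections between consecutive envelope lines give the roots: for adjacent envelope indices i < j the intersection is x = (a_i − a_j) / (j − i). Reading off the sorted break points: {-3, 8}.
Verification: at each break x_0, at least two indices attain the minimum of min_i(a_i + i · x_0).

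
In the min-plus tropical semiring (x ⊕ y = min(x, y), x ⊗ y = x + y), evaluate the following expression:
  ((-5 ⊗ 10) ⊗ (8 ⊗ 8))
((-5 ⊗ 10) ⊗ (8 ⊗ 8)) = 21

Expand innermost to outermost. Recall ⊕ takes the minimum of its arguments and ⊗ takes their sum. Working out the expression ((-5 ⊗ 10) ⊗ (8 ⊗ 8)) gives 21.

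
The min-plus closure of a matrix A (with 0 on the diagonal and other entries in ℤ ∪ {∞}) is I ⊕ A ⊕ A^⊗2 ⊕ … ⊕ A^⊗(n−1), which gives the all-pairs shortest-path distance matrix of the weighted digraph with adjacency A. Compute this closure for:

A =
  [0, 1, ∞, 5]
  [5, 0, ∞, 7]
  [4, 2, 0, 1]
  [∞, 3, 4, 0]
Closure =
  [0, 1, 9, 5]
  [5, 0, 11, 7]
  [4, 2, 0, 1]
  [8, 3, 4, 0]

This is the Floyd-Warshall all-pairs shortest-path computation. For each intermediate vertex k = 0, 1, …, 3, update dist[i][j] ← min(dist[i][j], dist[i][k] + dist[k][j]). The final matrix gives, for each (i, j), the minimum total weight of any directed path from i to j (possibly empty when i = j).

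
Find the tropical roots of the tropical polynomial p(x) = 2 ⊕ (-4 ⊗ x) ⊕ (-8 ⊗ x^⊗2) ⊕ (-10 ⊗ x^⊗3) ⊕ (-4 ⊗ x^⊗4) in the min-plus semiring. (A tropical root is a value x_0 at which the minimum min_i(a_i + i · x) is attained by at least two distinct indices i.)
Roots: {-6, 2, 4, 6}

Each tropical root is a break point of the lower envelope of the lines y = a_i + i · x (there are 5 lines, with slopes 0, 1, ..., 4). Only the lines that attain the minimum somewhere contribute to roots; other lines are dominated. Here the surviving (envelope) indices are i = 4, i = 3, i = 2, i = 1, i = 0.
Intersections between consecutive envelope lines give the roots: for adjacent envelope indices i < j the intersection is x = (a_i − a_j) / (j − i). Reading off the sorted break points: {-6, 2, 4, 6}.
Verification: at each break x_0, at least two indices attain the minimum of min_i(a_i + i · x_0).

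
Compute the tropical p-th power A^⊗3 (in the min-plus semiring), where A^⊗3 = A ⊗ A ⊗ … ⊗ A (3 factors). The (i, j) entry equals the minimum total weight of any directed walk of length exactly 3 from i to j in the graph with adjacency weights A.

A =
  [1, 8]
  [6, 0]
A^⊗3 =
  [3, 8]
  [6, 0]

Each entry (A^⊗3)_ij equals the minimum over all length-3 walks i = v_0 → v_1 → … → v_3 = j of Σ_t A[v_t][v_{t+1}]. For example, for (i, j) = (0, 1) we minimise over 4 possible intermediate vertex sequences; the minimum is 8, attained along the walk 0 → 1 → 1 → 1.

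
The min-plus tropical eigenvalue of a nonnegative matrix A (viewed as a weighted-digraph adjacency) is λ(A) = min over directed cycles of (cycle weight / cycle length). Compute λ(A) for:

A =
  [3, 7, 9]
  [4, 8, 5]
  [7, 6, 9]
λ(A) = 3

Enumerate directed cycles and compute their means (weight / length). Sample:
  cycle 0 → 0: weight = 3, length = 1, mean = 3/1 ≈ 3.000
  cycle 1 → 1: weight = 8, length = 1, mean = 8/1 ≈ 8.000
  cycle 2 → 2: weight = 9, length = 1, mean = 9/1 ≈ 9.000
  cycle 0 → 1 → 0: weight = 11, length = 2, mean = 11/2 ≈ 5.500
  cycle 0 → 2 → 0: weight = 16, length = 2, mean = 16/2 ≈ 8.000
  cycle 1 → 0 → 1: weight = 11, length = 2, mean = 11/2 ≈ 5.500
Minimum mean = 3.000, attained e.g. along the cycle 0 → 0 with weight 3 and length 1. So λ(A) = 3/1 = 3.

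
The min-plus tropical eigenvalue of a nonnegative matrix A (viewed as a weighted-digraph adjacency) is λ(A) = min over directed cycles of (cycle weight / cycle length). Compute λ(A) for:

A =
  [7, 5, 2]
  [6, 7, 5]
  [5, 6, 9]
λ(A) = 7/2

Enumerate directed cycles and compute their means (weight / length). Sample:
  cycle 0 → 0: weight = 7, length = 1, mean = 7/1 ≈ 7.000
  cycle 1 → 1: weight = 7, length = 1, mean = 7/1 ≈ 7.000
  cycle 2 → 2: weight = 9, length = 1, mean = 9/1 ≈ 9.000
  cycle 0 → 1 → 0: weight = 11, length = 2, mean = 11/2 ≈ 5.500
  cycle 0 → 2 → 0: weight = 7, length = 2, mean = 7/2 ≈ 3.500
  cycle 1 → 0 → 1: weight = 11, length = 2, mean = 11/2 ≈ 5.500
Minimum mean = 3.500, attained e.g. along the cycle 0 → 2 → 0 with weight 7 and length 2. So λ(A) = 7/2 = 7/2.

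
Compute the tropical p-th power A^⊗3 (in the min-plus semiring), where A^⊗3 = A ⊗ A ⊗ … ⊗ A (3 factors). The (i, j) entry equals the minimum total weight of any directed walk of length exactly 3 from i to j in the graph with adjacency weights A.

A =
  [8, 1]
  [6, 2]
A^⊗3 =
  [9, 5]
  [10, 6]

Each entry (A^⊗3)_ij equals the minimum over all length-3 walks i = v_0 → v_1 → … → v_3 = j of Σ_t A[v_t][v_{t+1}]. For example, for (i, j) = (0, 1) we minimise over 4 possible intermediate vertex sequences; the minimum is 5, attained along the walk 0 → 1 → 1 → 1.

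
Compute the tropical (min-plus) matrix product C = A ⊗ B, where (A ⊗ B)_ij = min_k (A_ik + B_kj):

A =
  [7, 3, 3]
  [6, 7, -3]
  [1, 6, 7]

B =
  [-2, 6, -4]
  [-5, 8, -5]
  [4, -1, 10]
A ⊗ B =
  [-2, 2, -2]
  [1, -4, 2]
  [-1, 6, -3]

Apply the min-plus product entry-by-entry:
  C[0][0] = min over k of (A[0][0] + B[0][0] = 7 + -2 = 5, A[0][1] + B[1][0] = 3 + -5 = -2, A[0][2] + B[2][0] = 3 + 4 = 7) = -2 (attained at k = 1)
  C[0][1] = min over k of (A[0][0] + B[0][1] = 7 + 6 = 13, A[0][1] + B[1][1] = 3 + 8 = 11, A[0][2] + B[2][1] = 3 + -1 = 2) = 2 (attained at k = 2)
  C[0][2] = min over k of (A[0][0] + B[0][2] = 7 + -4 = 3, A[0][1] + B[1][2] = 3 + -5 = -2, A[0][2] + B[2][2] = 3 + 10 = 13) = -2 (attained at k = 1)
  C[1][0] = min over k of (A[1][0] + B[0][0] = 6 + -2 = 4, A[1][1] + B[1][0] = 7 + -5 = 2, A[1][2] + B[2][0] = -3 + 4 = 1) = 1 (attained at k = 2)
  C[1][1] = min over k of (A[1][0] + B[0][1] = 6 + 6 = 12, A[1][1] + B[1][1] = 7 + 8 = 15, A[1][2] + B[2][1] = -3 + -1 = -4) = -4 (attained at k = 2)
  C[1][2] = min over k of (A[1][0] + B[0][2] = 6 + -4 = 2, A[1][1] + B[1][2] = 7 + -5 = 2, A[1][2] + B[2][2] = -3 + 10 = 7) = 2 (attained at k = 0)
  C[2][0] = min over k of (A[2][0] + B[0][0] = 1 + -2 = -1, A[2][1] + B[1][0] = 6 + -5 = 1, A[2][2] + B[2][0] = 7 + 4 = 11) = -1 (attained at k = 0)
  C[2][1] = min over k of (A[2][0] + B[0][1] = 1 + 6 = 7, A[2][1] + B[1][1] = 6 + 8 = 14, A[2][2] + B[2][1] = 7 + -1 = 6) = 6 (attained at k = 2)
  C[2][2] = min over k of (A[2][0] + B[0][2] = 1 + -4 = -3, A[2][1] + B[1][2] = 6 + -5 = 1, A[2][2] + B[2][2] = 7 + 10 = 17) = -3 (attained at k = 0)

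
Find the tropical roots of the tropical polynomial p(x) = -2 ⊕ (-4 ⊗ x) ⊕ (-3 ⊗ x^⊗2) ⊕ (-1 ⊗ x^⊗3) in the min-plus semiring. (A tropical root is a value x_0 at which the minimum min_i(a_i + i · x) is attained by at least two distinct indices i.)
Roots: {-2, -1, 2}

Each tropical root is a break point of the lower envelope of the lines y = a_i + i · x (there are 4 lines, with slopes 0, 1, ..., 3). Only the lines that attain the minimum somewhere contribute to roots; other lines are dominated. Here the surviving (envelope) indices are i = 3, i = 2, i = 1, i = 0.
Intersections between consecutive envelope lines give the roots: for adjacent envelope indices i < j the intersection is x = (a_i − a_j) / (j − i). Reading off the sorted break points: {-2, -1, 2}.
Verification: at each break x_0, at least two indices attain the minimum of min_i(a_i + i · x_0).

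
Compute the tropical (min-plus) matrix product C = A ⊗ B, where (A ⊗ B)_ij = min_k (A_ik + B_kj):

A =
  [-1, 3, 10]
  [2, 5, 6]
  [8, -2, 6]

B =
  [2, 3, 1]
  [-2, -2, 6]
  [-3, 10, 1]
A ⊗ B =
  [1, 1, 0]
  [3, 3, 3]
  [-4, -4, 4]

Apply the min-plus product entry-by-entry:
  C[0][0] = min over k of (A[0][0] + B[0][0] = -1 + 2 = 1, A[0][1] + B[1][0] = 3 + -2 = 1, A[0][2] + B[2][0] = 10 + -3 = 7) = 1 (attained at k = 0)
  C[0][1] = min over k of (A[0][0] + B[0][1] = -1 + 3 = 2, A[0][1] + B[1][1] = 3 + -2 = 1, A[0][2] + B[2][1] = 10 + 10 = 20) = 1 (attained at k = 1)
  C[0][2] = min over k of (A[0][0] + B[0][2] = -1 + 1 = 0, A[0][1] + B[1][2] = 3 + 6 = 9, A[0][2] + B[2][2] = 10 + 1 = 11) = 0 (attained at k = 0)
  C[1][0] = min over k of (A[1][0] + B[0][0] = 2 + 2 = 4, A[1][1] + B[1][0] = 5 + -2 = 3, A[1][2] + B[2][0] = 6 + -3 = 3) = 3 (attained at k = 1)
  C[1][1] = min over k of (A[1][0] + B[0][1] = 2 + 3 = 5, A[1][1] + B[1][1] = 5 + -2 = 3, A[1][2] + B[2][1] = 6 + 10 = 16) = 3 (attained at k = 1)
  C[1][2] = min over k of (A[1][0] + B[0][2] = 2 + 1 = 3, A[1][1] + B[1][2] = 5 + 6 = 11, A[1][2] + B[2][2] = 6 + 1 = 7) = 3 (attained at k = 0)
  C[2][0] = min over k of (A[2][0] + B[0][0] = 8 + 2 = 10, A[2][1] + B[1][0] = -2 + -2 = -4, A[2][2] + B[2][0] = 6 + -3 = 3) = -4 (attained at k = 1)
  C[2][1] = min over k of (A[2][0] + B[0][1] = 8 + 3 = 11, A[2][1] + B[1][1] = -2 + -2 = -4, A[2][2] + B[2][1] = 6 + 10 = 16) = -4 (attained at k = 1)
  C[2][2] = min over k of (A[2][0] + B[0][2] = 8 + 1 = 9, A[2][1] + B[1][2] = -2 + 6 = 4, A[2][2] + B[2][2] = 6 + 1 = 7) = 4 (attained at k = 1)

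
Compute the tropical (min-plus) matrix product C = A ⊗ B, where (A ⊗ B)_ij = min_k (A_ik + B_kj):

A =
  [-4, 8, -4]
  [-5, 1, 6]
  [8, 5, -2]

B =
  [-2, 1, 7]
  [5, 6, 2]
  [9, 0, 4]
A ⊗ B =
  [-6, -4, 0]
  [-7, -4, 2]
  [6, -2, 2]

Apply the min-plus product entry-by-entry:
  C[0][0] = min over k of (A[0][0] + B[0][0] = -4 + -2 = -6, A[0][1] + B[1][0] = 8 + 5 = 13, A[0][2] + B[2][0] = -4 + 9 = 5) = -6 (attained at k = 0)
  C[0][1] = min over k of (A[0][0] + B[0][1] = -4 + 1 = -3, A[0][1] + B[1][1] = 8 + 6 = 14, A[0][2] + B[2][1] = -4 + 0 = -4) = -4 (attained at k = 2)
  C[0][2] = min over k of (A[0][0] + B[0][2] = -4 + 7 = 3, A[0][1] + B[1][2] = 8 + 2 = 10, A[0][2] + B[2][2] = -4 + 4 = 0) = 0 (attained at k = 2)
  C[1][0] = min over k of (A[1][0] + B[0][0] = -5 + -2 = -7, A[1][1] + B[1][0] = 1 + 5 = 6, A[1][2] + B[2][0] = 6 + 9 = 15) = -7 (attained at k = 0)
  C[1][1] = min over k of (A[1][0] + B[0][1] = -5 + 1 = -4, A[1][1] + B[1][1] = 1 + 6 = 7, A[1][2] + B[2][1] = 6 + 0 = 6) = -4 (attained at k = 0)
  C[1][2] = min over k of (A[1][0] + B[0][2] = -5 + 7 = 2, A[1][1] + B[1][2] = 1 + 2 = 3, A[1][2] + B[2][2] = 6 + 4 = 10) = 2 (attained at k = 0)
  C[2][0] = min over k of (A[2][0] + B[0][0] = 8 + -2 = 6, A[2][1] + B[1][0] = 5 + 5 = 10, A[2][2] + B[2][0] = -2 + 9 = 7) = 6 (attained at k = 0)
  C[2][1] = min over k of (A[2][0] + B[0][1] = 8 + 1 = 9, A[2][1] + B[1][1] = 5 + 6 = 11, A[2][2] + B[2][1] = -2 + 0 = -2) = -2 (attained at k = 2)
  C[2][2] = min over k of (A[2][0] + B[0][2] = 8 + 7 = 15, A[2][1] + B[1][2] = 5 + 2 = 7, A[2][2] + B[2][2] = -2 + 4 = 2) = 2 (attained at k = 2)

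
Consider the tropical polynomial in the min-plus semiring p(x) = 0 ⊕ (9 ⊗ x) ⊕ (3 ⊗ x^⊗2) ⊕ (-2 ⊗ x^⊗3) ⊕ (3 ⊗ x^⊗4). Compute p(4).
p(4) = 0

A tropical monomial a ⊗ x^⊗i evaluates to a + i · x. Evaluating each term at x = 4:
  Term 0 contributes 0 + 0 · 4 = 0
  Term 1 contributes 9 + 1 · 4 = 13
  Term 2 contributes 3 + 2 · 4 = 11
  Term 3 contributes -2 + 3 · 4 = 10
  Term 4 contributes 3 + 4 · 4 = 19
p(4) = ⊕ of these = min[0, 13, 11, 10, 19] = 0.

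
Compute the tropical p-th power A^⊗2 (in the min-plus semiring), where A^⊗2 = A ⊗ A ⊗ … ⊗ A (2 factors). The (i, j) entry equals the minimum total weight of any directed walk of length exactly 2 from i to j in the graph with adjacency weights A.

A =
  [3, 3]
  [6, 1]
A^⊗2 =
  [6, 4]
  [7, 2]

Each entry (A^⊗2)_ij equals the minimum over all length-2 walks i = v_0 → v_1 → … → v_2 = j of Σ_t A[v_t][v_{t+1}]. For example, for (i, j) = (0, 1) we minimise over 2 possible intermediate vertex sequences; the minimum is 4, attained along the walk 0 → 1 → 1.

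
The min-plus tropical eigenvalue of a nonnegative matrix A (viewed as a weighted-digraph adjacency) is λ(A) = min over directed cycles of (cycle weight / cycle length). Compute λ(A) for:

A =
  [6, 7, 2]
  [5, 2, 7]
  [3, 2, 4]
λ(A) = 2

Enumerate directed cycles and compute their means (weight / length). Sample:
  cycle 0 → 0: weight = 6, length = 1, mean = 6/1 ≈ 6.000
  cycle 1 → 1: weight = 2, length = 1, mean = 2/1 ≈ 2.000
  cycle 2 → 2: weight = 4, length = 1, mean = 4/1 ≈ 4.000
  cycle 0 → 1 → 0: weight = 12, length = 2, mean = 12/2 ≈ 6.000
  cycle 0 → 2 → 0: weight = 5, length = 2, mean = 5/2 ≈ 2.500
  cycle 1 → 0 → 1: weight = 12, length = 2, mean = 12/2 ≈ 6.000
Minimum mean = 2.000, attained e.g. along the cycle 1 → 1 with weight 2 and length 1. So λ(A) = 2/1 = 2.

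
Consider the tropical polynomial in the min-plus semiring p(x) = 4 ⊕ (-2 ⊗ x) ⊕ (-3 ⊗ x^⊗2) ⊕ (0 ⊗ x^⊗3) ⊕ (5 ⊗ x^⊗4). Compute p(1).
p(1) = -1

A tropical monomial a ⊗ x^⊗i evaluates to a + i · x. Evaluating each term at x = 1:
  Term 0 contributes 4 + 0 · 1 = 4
  Term 1 contributes -2 + 1 · 1 = -1
  Term 2 contributes -3 + 2 · 1 = -1
  Term 3 contributes 0 + 3 · 1 = 3
  Term 4 contributes 5 + 4 · 1 = 9
p(1) = ⊕ of these = min[4, -1, -1, 3, 9] = -1.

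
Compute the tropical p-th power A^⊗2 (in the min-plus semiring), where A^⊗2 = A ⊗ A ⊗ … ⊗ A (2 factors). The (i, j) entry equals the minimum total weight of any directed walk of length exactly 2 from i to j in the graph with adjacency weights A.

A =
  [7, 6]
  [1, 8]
A^⊗2 =
  [7, 13]
  [8, 7]

Each entry (A^⊗2)_ij equals the minimum over all length-2 walks i = v_0 → v_1 → … → v_2 = j of Σ_t A[v_t][v_{t+1}]. For example, for (i, j) = (0, 1) we minimise over 2 possible intermediate vertex sequences; the minimum is 13, attained along the walk 0 → 0 → 1.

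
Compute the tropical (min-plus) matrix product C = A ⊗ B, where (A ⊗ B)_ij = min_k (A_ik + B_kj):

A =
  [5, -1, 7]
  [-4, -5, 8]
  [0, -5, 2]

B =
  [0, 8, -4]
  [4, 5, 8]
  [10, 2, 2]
A ⊗ B =
  [3, 4, 1]
  [-4, 0, -8]
  [-1, 0, -4]

Apply the min-plus product entry-by-entry:
  C[0][0] = min over k of (A[0][0] + B[0][0] = 5 + 0 = 5, A[0][1] + B[1][0] = -1 + 4 = 3, A[0][2] + B[2][0] = 7 + 10 = 17) = 3 (attained at k = 1)
  C[0][1] = min over k of (A[0][0] + B[0][1] = 5 + 8 = 13, A[0][1] + B[1][1] = -1 + 5 = 4, A[0][2] + B[2][1] = 7 + 2 = 9) = 4 (attained at k = 1)
  C[0][2] = min over k of (A[0][0] + B[0][2] = 5 + -4 = 1, A[0][1] + B[1][2] = -1 + 8 = 7, A[0][2] + B[2][2] = 7 + 2 = 9) = 1 (attained at k = 0)
  C[1][0] = min over k of (A[1][0] + B[0][0] = -4 + 0 = -4, A[1][1] + B[1][0] = -5 + 4 = -1, A[1][2] + B[2][0] = 8 + 10 = 18) = -4 (attained at k = 0)
  C[1][1] = min over k of (A[1][0] + B[0][1] = -4 + 8 = 4, A[1][1] + B[1][1] = -5 + 5 = 0, A[1][2] + B[2][1] = 8 + 2 = 10) = 0 (attained at k = 1)
  C[1][2] = min over k of (A[1][0] + B[0][2] = -4 + -4 = -8, A[1][1] + B[1][2] = -5 + 8 = 3, A[1][2] + B[2][2] = 8 + 2 = 10) = -8 (attained at k = 0)
  C[2][0] = min over k of (A[2][0] + B[0][0] = 0 + 0 = 0, A[2][1] + B[1][0] = -5 + 4 = -1, A[2][2] + B[2][0] = 2 + 10 = 12) = -1 (attained at k = 1)
  C[2][1] = min over k of (A[2][0] + B[0][1] = 0 + 8 = 8, A[2][1] + B[1][1] = -5 + 5 = 0, A[2][2] + B[2][1] = 2 + 2 = 4) = 0 (attained at k = 1)
  C[2][2] = min over k of (A[2][0] + B[0][2] = 0 + -4 = -4, A[2][1] + B[1][2] = -5 + 8 = 3, A[2][2] + B[2][2] = 2 + 2 = 4) = -4 (attained at k = 0)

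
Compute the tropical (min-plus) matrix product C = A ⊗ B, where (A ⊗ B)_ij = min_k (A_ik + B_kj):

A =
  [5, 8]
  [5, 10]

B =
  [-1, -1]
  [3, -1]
A ⊗ B =
  [4, 4]
  [4, 4]

Apply the min-plus product entry-by-entry:
  C[0][0] = min over k of (A[0][0] + B[0][0] = 5 + -1 = 4, A[0][1] + B[1][0] = 8 + 3 = 11) = 4 (attained at k = 0)
  C[0][1] = min over k of (A[0][0] + B[0][1] = 5 + -1 = 4, A[0][1] + B[1][1] = 8 + -1 = 7) = 4 (attained at k = 0)
  C[1][0] = min over k of (A[1][0] + B[0][0] = 5 + -1 = 4, A[1][1] + B[1][0] = 10 + 3 = 13) = 4 (attained at k = 0)
  C[1][1] = min over k of (A[1][0] + B[0][1] = 5 + -1 = 4, A[1][1] + B[1][1] = 10 + -1 = 9) = 4 (attained at k = 0)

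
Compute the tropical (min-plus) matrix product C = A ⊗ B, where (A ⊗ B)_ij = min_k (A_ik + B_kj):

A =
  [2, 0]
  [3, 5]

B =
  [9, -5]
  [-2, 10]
A ⊗ B =
  [-2, -3]
  [3, -2]

Apply the min-plus product entry-by-entry:
  C[0][0] = min over k of (A[0][0] + B[0][0] = 2 + 9 = 11, A[0][1] + B[1][0] = 0 + -2 = -2) = -2 (attained at k = 1)
  C[0][1] = min over k of (A[0][0] + B[0][1] = 2 + -5 = -3, A[0][1] + B[1][1] = 0 + 10 = 10) = -3 (attained at k = 0)
  C[1][0] = min over k of (A[1][0] + B[0][0] = 3 + 9 = 12, A[1][1] + B[1][0] = 5 + -2 = 3) = 3 (attained at k = 1)
  C[1][1] = min over k of (A[1][0] + B[0][1] = 3 + -5 = -2, A[1][1] + B[1][1] = 5 + 10 = 15) = -2 (attained at k = 0)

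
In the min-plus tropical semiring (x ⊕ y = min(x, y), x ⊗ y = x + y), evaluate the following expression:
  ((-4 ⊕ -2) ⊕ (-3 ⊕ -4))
((-4 ⊕ -2) ⊕ (-3 ⊕ -4)) = -4

Expand innermost to outermost. Recall ⊕ takes the minimum of its arguments and ⊗ takes their sum. Working out the expression ((-4 ⊕ -2) ⊕ (-3 ⊕ -4)) gives -4.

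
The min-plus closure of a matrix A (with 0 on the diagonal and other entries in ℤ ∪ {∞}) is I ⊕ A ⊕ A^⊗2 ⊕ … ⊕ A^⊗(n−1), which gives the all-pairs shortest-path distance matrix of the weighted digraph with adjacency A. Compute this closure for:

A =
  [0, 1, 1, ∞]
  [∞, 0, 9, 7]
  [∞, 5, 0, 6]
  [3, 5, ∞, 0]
Closure =
  [0, 1, 1, 7]
  [10, 0, 9, 7]
  [9, 5, 0, 6]
  [3, 4, 4, 0]

This is the Floyd-Warshall all-pairs shortest-path computation. For each intermediate vertex k = 0, 1, …, 3, update dist[i][j] ← min(dist[i][j], dist[i][k] + dist[k][j]). The final matrix gives, for each (i, j), the minimum total weight of any directed path from i to j (possibly empty when i = j).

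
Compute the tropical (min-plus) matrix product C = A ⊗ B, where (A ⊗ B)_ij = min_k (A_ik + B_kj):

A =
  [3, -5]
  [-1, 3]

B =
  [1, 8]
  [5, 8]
A ⊗ B =
  [0, 3]
  [0, 7]

Apply the min-plus product entry-by-entry:
  C[0][0] = min over k of (A[0][0] + B[0][0] = 3 + 1 = 4, A[0][1] + B[1][0] = -5 + 5 = 0) = 0 (attained at k = 1)
  C[0][1] = min over k of (A[0][0] + B[0][1] = 3 + 8 = 11, A[0][1] + B[1][1] = -5 + 8 = 3) = 3 (attained at k = 1)
  C[1][0] = min over k of (A[1][0] + B[0][0] = -1 + 1 = 0, A[1][1] + B[1][0] = 3 + 5 = 8) = 0 (attained at k = 0)
  C[1][1] = min over k of (A[1][0] + B[0][1] = -1 + 8 = 7, A[1][1] + B[1][1] = 3 + 8 = 11) = 7 (attained at k = 0)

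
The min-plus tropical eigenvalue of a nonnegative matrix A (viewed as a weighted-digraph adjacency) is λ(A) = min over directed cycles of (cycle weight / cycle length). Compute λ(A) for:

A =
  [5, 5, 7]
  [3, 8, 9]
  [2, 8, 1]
λ(A) = 1

Enumerate directed cycles and compute their means (weight / length). Sample:
  cycle 0 → 0: weight = 5, length = 1, mean = 5/1 ≈ 5.000
  cycle 1 → 1: weight = 8, length = 1, mean = 8/1 ≈ 8.000
  cycle 2 → 2: weight = 1, length = 1, mean = 1/1 ≈ 1.000
  cycle 0 → 1 → 0: weight = 8, length = 2, mean = 8/2 ≈ 4.000
  cycle 0 → 2 → 0: weight = 9, length = 2, mean = 9/2 ≈ 4.500
  cycle 1 → 0 → 1: weight = 8, length = 2, mean = 8/2 ≈ 4.000
Minimum mean = 1.000, attained e.g. along the cycle 2 → 2 with weight 1 and length 1. So λ(A) = 1/1 = 1.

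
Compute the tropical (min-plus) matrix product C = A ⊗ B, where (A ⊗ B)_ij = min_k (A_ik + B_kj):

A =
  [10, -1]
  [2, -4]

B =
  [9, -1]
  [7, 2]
A ⊗ B =
  [6, 1]
  [3, -2]

Apply the min-plus product entry-by-entry:
  C[0][0] = min over k of (A[0][0] + B[0][0] = 10 + 9 = 19, A[0][1] + B[1][0] = -1 + 7 = 6) = 6 (attained at k = 1)
  C[0][1] = min over k of (A[0][0] + B[0][1] = 10 + -1 = 9, A[0][1] + B[1][1] = -1 + 2 = 1) = 1 (attained at k = 1)
  C[1][0] = min over k of (A[1][0] + B[0][0] = 2 + 9 = 11, A[1][1] + B[1][0] = -4 + 7 = 3) = 3 (attained at k = 1)
  C[1][1] = min over k of (A[1][0] + B[0][1] = 2 + -1 = 1, A[1][1] + B[1][1] = -4 + 2 = -2) = -2 (attained at k = 1)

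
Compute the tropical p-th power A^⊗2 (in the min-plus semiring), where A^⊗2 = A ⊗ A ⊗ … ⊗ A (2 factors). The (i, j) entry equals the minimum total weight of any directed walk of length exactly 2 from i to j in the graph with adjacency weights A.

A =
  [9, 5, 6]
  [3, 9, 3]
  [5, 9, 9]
A^⊗2 =
  [8, 14, 8]
  [8, 8, 9]
  [12, 10, 11]

Each entry (A^⊗2)_ij equals the minimum over all length-2 walks i = v_0 → v_1 → … → v_2 = j of Σ_t A[v_t][v_{t+1}]. For example, for (i, j) = (0, 2) we minimise over 3 possible intermediate vertex sequences; the minimum is 8, attained along the walk 0 → 1 → 2.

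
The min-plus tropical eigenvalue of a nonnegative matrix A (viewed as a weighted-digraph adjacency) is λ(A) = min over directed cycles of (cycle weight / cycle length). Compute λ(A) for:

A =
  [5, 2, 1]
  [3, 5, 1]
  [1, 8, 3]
λ(A) = 1

Enumerate directed cycles and compute their means (weight / length). Sample:
  cycle 0 → 0: weight = 5, length = 1, mean = 5/1 ≈ 5.000
  cycle 1 → 1: weight = 5, length = 1, mean = 5/1 ≈ 5.000
  cycle 2 → 2: weight = 3, length = 1, mean = 3/1 ≈ 3.000
  cycle 0 → 1 → 0: weight = 5, length = 2, mean = 5/2 ≈ 2.500
  cycle 0 → 2 → 0: weight = 2, length = 2, mean = 2/2 ≈ 1.000
  cycle 1 → 0 → 1: weight = 5, length = 2, mean = 5/2 ≈ 2.500
Minimum mean = 1.000, attained e.g. along the cycle 0 → 2 → 0 with weight 2 and length 2. So λ(A) = 2/2 = 1.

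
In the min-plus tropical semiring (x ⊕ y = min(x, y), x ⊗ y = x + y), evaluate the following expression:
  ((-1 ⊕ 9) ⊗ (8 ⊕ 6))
((-1 ⊕ 9) ⊗ (8 ⊕ 6)) = 5

Expand innermost to outermost. Recall ⊕ takes the minimum of its arguments and ⊗ takes their sum. Working out the expression ((-1 ⊕ 9) ⊗ (8 ⊕ 6)) gives 5.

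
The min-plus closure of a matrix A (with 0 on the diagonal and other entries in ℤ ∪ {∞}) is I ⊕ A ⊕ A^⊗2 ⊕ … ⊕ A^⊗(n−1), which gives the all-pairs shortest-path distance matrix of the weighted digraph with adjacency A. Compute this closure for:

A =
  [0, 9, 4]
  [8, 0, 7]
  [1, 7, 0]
Closure =
  [0, 9, 4]
  [8, 0, 7]
  [1, 7, 0]

This is the Floyd-Warshall all-pairs shortest-path computation. For each intermediate vertex k = 0, 1, …, 2, update dist[i][j] ← min(dist[i][j], dist[i][k] + dist[k][j]). The final matrix gives, for each (i, j), the minimum total weight of any directed path from i to j (possibly empty when i = j).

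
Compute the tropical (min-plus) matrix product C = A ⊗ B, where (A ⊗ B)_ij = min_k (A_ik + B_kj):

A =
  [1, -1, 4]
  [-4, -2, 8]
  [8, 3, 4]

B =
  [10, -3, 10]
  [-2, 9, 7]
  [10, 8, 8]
A ⊗ B =
  [-3, -2, 6]
  [-4, -7, 5]
  [1, 5, 10]

Apply the min-plus product entry-by-entry:
  C[0][0] = min over k of (A[0][0] + B[0][0] = 1 + 10 = 11, A[0][1] + B[1][0] = -1 + -2 = -3, A[0][2] + B[2][0] = 4 + 10 = 14) = -3 (attained at k = 1)
  C[0][1] = min over k of (A[0][0] + B[0][1] = 1 + -3 = -2, A[0][1] + B[1][1] = -1 + 9 = 8, A[0][2] + B[2][1] = 4 + 8 = 12) = -2 (attained at k = 0)
  C[0][2] = min over k of (A[0][0] + B[0][2] = 1 + 10 = 11, A[0][1] + B[1][2] = -1 + 7 = 6, A[0][2] + B[2][2] = 4 + 8 = 12) = 6 (attained at k = 1)
  C[1][0] = min over k of (A[1][0] + B[0][0] = -4 + 10 = 6, A[1][1] + B[1][0] = -2 + -2 = -4, A[1][2] + B[2][0] = 8 + 10 = 18) = -4 (attained at k = 1)
  C[1][1] = min over k of (A[1][0] + B[0][1] = -4 + -3 = -7, A[1][1] + B[1][1] = -2 + 9 = 7, A[1][2] + B[2][1] = 8 + 8 = 16) = -7 (attained at k = 0)
  C[1][2] = min over k of (A[1][0] + B[0][2] = -4 + 10 = 6, A[1][1] + B[1][2] = -2 + 7 = 5, A[1][2] + B[2][2] = 8 + 8 = 16) = 5 (attained at k = 1)
  C[2][0] = min over k of (A[2][0] + B[0][0] = 8 + 10 = 18, A[2][1] + B[1][0] = 3 + -2 = 1, A[2][2] + B[2][0] = 4 + 10 = 14) = 1 (attained at k = 1)
  C[2][1] = min over k of (A[2][0] + B[0][1] = 8 + -3 = 5, A[2][1] + B[1][1] = 3 + 9 = 12, A[2][2] + B[2][1] = 4 + 8 = 12) = 5 (attained at k = 0)
  C[2][2] = min over k of (A[2][0] + B[0][2] = 8 + 10 = 18, A[2][1] + B[1][2] = 3 + 7 = 10, A[2][2] + B[2][2] = 4 + 8 = 12) = 10 (attained at k = 1)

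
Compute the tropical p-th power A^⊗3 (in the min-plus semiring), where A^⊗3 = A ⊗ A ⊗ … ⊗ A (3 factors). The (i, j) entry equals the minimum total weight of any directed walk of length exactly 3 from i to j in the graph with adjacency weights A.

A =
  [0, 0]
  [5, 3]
A^⊗3 =
  [0, 0]
  [5, 5]

Each entry (A^⊗3)_ij equals the minimum over all length-3 walks i = v_0 → v_1 → … → v_3 = j of Σ_t A[v_t][v_{t+1}]. For example, for (i, j) = (0, 1) we minimise over 4 possible intermediate vertex sequences; the minimum is 0, attained along the walk 0 → 0 → 0 → 1.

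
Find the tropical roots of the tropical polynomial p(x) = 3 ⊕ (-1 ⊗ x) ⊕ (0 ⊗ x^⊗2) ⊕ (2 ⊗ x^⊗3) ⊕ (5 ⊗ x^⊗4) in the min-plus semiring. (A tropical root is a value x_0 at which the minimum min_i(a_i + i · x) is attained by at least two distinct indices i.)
Roots: {-3, -2, -1, 4}

Each tropical root is a break point of the lower envelope of the lines y = a_i + i · x (there are 5 lines, with slopes 0, 1, ..., 4). Only the lines that attain the minimum somewhere contribute to roots; other lines are dominated. Here the surviving (envelope) indices are i = 4, i = 3, i = 2, i = 1, i = 0.
Intersections between consecutive envelope lines give the roots: for adjacent envelope indices i < j the intersection is x = (a_i − a_j) / (j − i). Reading off the sorted break points: {-3, -2, -1, 4}.
Verification: at each break x_0, at least two indices attain the minimum of min_i(a_i + i · x_0).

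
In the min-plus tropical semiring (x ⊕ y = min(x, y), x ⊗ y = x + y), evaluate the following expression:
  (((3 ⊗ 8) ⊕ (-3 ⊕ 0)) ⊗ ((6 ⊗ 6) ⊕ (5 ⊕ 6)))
(((3 ⊗ 8) ⊕ (-3 ⊕ 0)) ⊗ ((6 ⊗ 6) ⊕ (5 ⊕ 6))) = 2

Expand innermost to outermost. Recall ⊕ takes the minimum of its arguments and ⊗ takes their sum. Working out the expression (((3 ⊗ 8) ⊕ (-3 ⊕ 0)) ⊗ ((6 ⊗ 6) ⊕ (5 ⊕ 6))) gives 2.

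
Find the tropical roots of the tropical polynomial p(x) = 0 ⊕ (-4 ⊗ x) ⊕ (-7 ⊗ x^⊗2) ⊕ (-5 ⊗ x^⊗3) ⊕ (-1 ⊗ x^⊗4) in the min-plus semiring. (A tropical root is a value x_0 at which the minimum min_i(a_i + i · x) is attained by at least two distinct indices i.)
Roots: {-4, -2, 3, 4}

Each tropical root is a break point of the lower envelope of the lines y = a_i + i · x (there are 5 lines, with slopes 0, 1, ..., 4). Only the lines that attain the minimum somewhere contribute to roots; other lines are dominated. Here the surviving (envelope) indices are i = 4, i = 3, i = 2, i = 1, i = 0.
Intersections between consecutive envelope lines give the roots: for adjacent envelope indices i < j the intersection is x = (a_i − a_j) / (j − i). Reading off the sorted break points: {-4, -2, 3, 4}.
Verification: at each break x_0, at least two indices attain the minimum of min_i(a_i + i · x_0).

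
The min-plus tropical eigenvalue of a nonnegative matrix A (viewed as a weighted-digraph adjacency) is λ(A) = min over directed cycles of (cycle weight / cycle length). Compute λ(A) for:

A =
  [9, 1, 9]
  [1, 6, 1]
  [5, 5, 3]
λ(A) = 1

Enumerate directed cycles and compute their means (weight / length). Sample:
  cycle 0 → 0: weight = 9, length = 1, mean = 9/1 ≈ 9.000
  cycle 1 → 1: weight = 6, length = 1, mean = 6/1 ≈ 6.000
  cycle 2 → 2: weight = 3, length = 1, mean = 3/1 ≈ 3.000
  cycle 0 → 1 → 0: weight = 2, length = 2, mean = 2/2 ≈ 1.000
  cycle 0 → 2 → 0: weight = 14, length = 2, mean = 14/2 ≈ 7.000
  cycle 1 → 0 → 1: weight = 2, length = 2, mean = 2/2 ≈ 1.000
Minimum mean = 1.000, attained e.g. along the cycle 0 → 1 → 0 with weight 2 and length 2. So λ(A) = 2/2 = 1.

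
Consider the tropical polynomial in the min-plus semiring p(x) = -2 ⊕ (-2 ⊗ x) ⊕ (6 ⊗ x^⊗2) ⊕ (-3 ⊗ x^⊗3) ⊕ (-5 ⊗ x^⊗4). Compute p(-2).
p(-2) = -13

A tropical monomial a ⊗ x^⊗i evaluates to a + i · x. Evaluating each term at x = -2:
  Term 0 contributes -2 + 0 · -2 = -2
  Term 1 contributes -2 + 1 · -2 = -4
  Term 2 contributes 6 + 2 · -2 = 2
  Term 3 contributes -3 + 3 · -2 = -9
  Term 4 contributes -5 + 4 · -2 = -13
p(-2) = ⊕ of these = min[-2, -4, 2, -9, -13] = -13.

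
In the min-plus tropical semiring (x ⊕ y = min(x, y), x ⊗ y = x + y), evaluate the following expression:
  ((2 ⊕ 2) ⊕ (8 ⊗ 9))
((2 ⊕ 2) ⊕ (8 ⊗ 9)) = 2

Expand innermost to outermost. Recall ⊕ takes the minimum of its arguments and ⊗ takes their sum. Working out the expression ((2 ⊕ 2) ⊕ (8 ⊗ 9)) gives 2.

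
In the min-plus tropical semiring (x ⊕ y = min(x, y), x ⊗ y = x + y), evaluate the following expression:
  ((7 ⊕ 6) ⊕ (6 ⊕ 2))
((7 ⊕ 6) ⊕ (6 ⊕ 2)) = 2

Expand innermost to outermost. Recall ⊕ takes the minimum of its arguments and ⊗ takes their sum. Working out the expression ((7 ⊕ 6) ⊕ (6 ⊕ 2)) gives 2.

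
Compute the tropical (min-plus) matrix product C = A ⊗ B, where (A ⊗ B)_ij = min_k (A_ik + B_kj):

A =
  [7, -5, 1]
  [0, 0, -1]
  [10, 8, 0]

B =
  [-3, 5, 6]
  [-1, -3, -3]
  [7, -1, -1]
A ⊗ B =
  [-6, -8, -8]
  [-3, -3, -3]
  [7, -1, -1]

Apply the min-plus product entry-by-entry:
  C[0][0] = min over k of (A[0][0] + B[0][0] = 7 + -3 = 4, A[0][1] + B[1][0] = -5 + -1 = -6, A[0][2] + B[2][0] = 1 + 7 = 8) = -6 (attained at k = 1)
  C[0][1] = min over k of (A[0][0] + B[0][1] = 7 + 5 = 12, A[0][1] + B[1][1] = -5 + -3 = -8, A[0][2] + B[2][1] = 1 + -1 = 0) = -8 (attained at k = 1)
  C[0][2] = min over k of (A[0][0] + B[0][2] = 7 + 6 = 13, A[0][1] + B[1][2] = -5 + -3 = -8, A[0][2] + B[2][2] = 1 + -1 = 0) = -8 (attained at k = 1)
  C[1][0] = min over k of (A[1][0] + B[0][0] = 0 + -3 = -3, A[1][1] + B[1][0] = 0 + -1 = -1, A[1][2] + B[2][0] = -1 + 7 = 6) = -3 (attained at k = 0)
  C[1][1] = min over k of (A[1][0] + B[0][1] = 0 + 5 = 5, A[1][1] + B[1][1] = 0 + -3 = -3, A[1][2] + B[2][1] = -1 + -1 = -2) = -3 (attained at k = 1)
  C[1][2] = min over k of (A[1][0] + B[0][2] = 0 + 6 = 6, A[1][1] + B[1][2] = 0 + -3 = -3, A[1][2] + B[2][2] = -1 + -1 = -2) = -3 (attained at k = 1)
  C[2][0] = min over k of (A[2][0] + B[0][0] = 10 + -3 = 7, A[2][1] + B[1][0] = 8 + -1 = 7, A[2][2] + B[2][0] = 0 + 7 = 7) = 7 (attained at k = 0)
  C[2][1] = min over k of (A[2][0] + B[0][1] = 10 + 5 = 15, A[2][1] + B[1][1] = 8 + -3 = 5, A[2][2] + B[2][1] = 0 + -1 = -1) = -1 (attained at k = 2)
  C[2][2] = min over k of (A[2][0] + B[0][2] = 10 + 6 = 16, A[2][1] + B[1][2] = 8 + -3 = 5, A[2][2] + B[2][2] = 0 + -1 = -1) = -1 (attained at k = 2)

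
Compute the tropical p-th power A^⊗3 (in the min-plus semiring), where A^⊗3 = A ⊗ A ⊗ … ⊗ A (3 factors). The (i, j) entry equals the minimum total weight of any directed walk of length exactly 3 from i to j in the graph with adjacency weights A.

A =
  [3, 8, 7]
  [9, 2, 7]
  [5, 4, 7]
A^⊗3 =
  [9, 12, 13]
  [13, 6, 11]
  [11, 8, 13]

Each entry (A^⊗3)_ij equals the minimum over all length-3 walks i = v_0 → v_1 → … → v_3 = j of Σ_t A[v_t][v_{t+1}]. For example, for (i, j) = (0, 2) we minimise over 9 possible intermediate vertex sequences; the minimum is 13, attained along the walk 0 → 0 → 0 → 2.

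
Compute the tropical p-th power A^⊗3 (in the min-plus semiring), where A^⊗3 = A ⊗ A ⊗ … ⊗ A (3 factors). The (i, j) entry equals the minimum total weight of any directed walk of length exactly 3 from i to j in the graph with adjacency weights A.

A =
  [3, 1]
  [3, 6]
A^⊗3 =
  [7, 5]
  [7, 7]

Each entry (A^⊗3)_ij equals the minimum over all length-3 walks i = v_0 → v_1 → … → v_3 = j of Σ_t A[v_t][v_{t+1}]. For example, for (i, j) = (0, 1) we minimise over 4 possible intermediate vertex sequences; the minimum is 5, attained along the walk 0 → 1 → 0 → 1.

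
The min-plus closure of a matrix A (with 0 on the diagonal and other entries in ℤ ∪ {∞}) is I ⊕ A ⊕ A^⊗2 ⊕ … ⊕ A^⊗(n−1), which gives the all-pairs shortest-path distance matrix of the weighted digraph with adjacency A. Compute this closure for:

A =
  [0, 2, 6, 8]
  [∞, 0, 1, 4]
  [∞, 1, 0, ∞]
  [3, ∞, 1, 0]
Closure =
  [0, 2, 3, 6]
  [7, 0, 1, 4]
  [8, 1, 0, 5]
  [3, 2, 1, 0]

This is the Floyd-Warshall all-pairs shortest-path computation. For each intermediate vertex k = 0, 1, …, 3, update dist[i][j] ← min(dist[i][j], dist[i][k] + dist[k][j]). The final matrix gives, for each (i, j), the minimum total weight of any directed path from i to j (possibly empty when i = j).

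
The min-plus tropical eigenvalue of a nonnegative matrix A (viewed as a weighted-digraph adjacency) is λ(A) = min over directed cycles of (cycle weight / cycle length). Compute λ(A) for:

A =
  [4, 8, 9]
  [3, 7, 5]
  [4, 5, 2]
λ(A) = 2

Enumerate directed cycles and compute their means (weight / length). Sample:
  cycle 0 → 0: weight = 4, length = 1, mean = 4/1 ≈ 4.000
  cycle 1 → 1: weight = 7, length = 1, mean = 7/1 ≈ 7.000
  cycle 2 → 2: weight = 2, length = 1, mean = 2/1 ≈ 2.000
  cycle 0 → 1 → 0: weight = 11, length = 2, mean = 11/2 ≈ 5.500
  cycle 0 → 2 → 0: weight = 13, length = 2, mean = 13/2 ≈ 6.500
  cycle 1 → 0 → 1: weight = 11, length = 2, mean = 11/2 ≈ 5.500
Minimum mean = 2.000, attained e.g. along the cycle 2 → 2 with weight 2 and length 1. So λ(A) = 2/1 = 2.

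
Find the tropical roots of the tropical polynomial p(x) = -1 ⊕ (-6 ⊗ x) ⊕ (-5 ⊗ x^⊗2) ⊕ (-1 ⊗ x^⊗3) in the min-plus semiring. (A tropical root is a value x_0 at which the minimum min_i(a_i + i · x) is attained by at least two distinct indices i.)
Roots: {-4, -1, 5}

Each tropical root is a break point of the lower envelope of the lines y = a_i + i · x (there are 4 lines, with slopes 0, 1, ..., 3). Only the lines that attain the minimum somewhere contribute to roots; other lines are dominated. Here the surviving (envelope) indices are i = 3, i = 2, i = 1, i = 0.
Intersections between consecutive envelope lines give the roots: for adjacent envelope indices i < j the intersection is x = (a_i − a_j) / (j − i). Reading off the sorted break points: {-4, -1, 5}.
Verification: at each break x_0, at least two indices attain the minimum of min_i(a_i + i · x_0).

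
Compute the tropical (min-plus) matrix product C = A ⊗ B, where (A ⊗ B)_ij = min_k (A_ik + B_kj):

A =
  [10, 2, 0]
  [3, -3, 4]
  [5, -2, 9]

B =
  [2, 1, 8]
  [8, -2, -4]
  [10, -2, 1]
A ⊗ B =
  [10, -2, -2]
  [5, -5, -7]
  [6, -4, -6]

Apply the min-plus product entry-by-entry:
  C[0][0] = min over k of (A[0][0] + B[0][0] = 10 + 2 = 12, A[0][1] + B[1][0] = 2 + 8 = 10, A[0][2] + B[2][0] = 0 + 10 = 10) = 10 (attained at k = 1)
  C[0][1] = min over k of (A[0][0] + B[0][1] = 10 + 1 = 11, A[0][1] + B[1][1] = 2 + -2 = 0, A[0][2] + B[2][1] = 0 + -2 = -2) = -2 (attained at k = 2)
  C[0][2] = min over k of (A[0][0] + B[0][2] = 10 + 8 = 18, A[0][1] + B[1][2] = 2 + -4 = -2, A[0][2] + B[2][2] = 0 + 1 = 1) = -2 (attained at k = 1)
  C[1][0] = min over k of (A[1][0] + B[0][0] = 3 + 2 = 5, A[1][1] + B[1][0] = -3 + 8 = 5, A[1][2] + B[2][0] = 4 + 10 = 14) = 5 (attained at k = 0)
  C[1][1] = min over k of (A[1][0] + B[0][1] = 3 + 1 = 4, A[1][1] + B[1][1] = -3 + -2 = -5, A[1][2] + B[2][1] = 4 + -2 = 2) = -5 (attained at k = 1)
  C[1][2] = min over k of (A[1][0] + B[0][2] = 3 + 8 = 11, A[1][1] + B[1][2] = -3 + -4 = -7, A[1][2] + B[2][2] = 4 + 1 = 5) = -7 (attained at k = 1)
  C[2][0] = min over k of (A[2][0] + B[0][0] = 5 + 2 = 7, A[2][1] + B[1][0] = -2 + 8 = 6, A[2][2] + B[2][0] = 9 + 10 = 19) = 6 (attained at k = 1)
  C[2][1] = min over k of (A[2][0] + B[0][1] = 5 + 1 = 6, A[2][1] + B[1][1] = -2 + -2 = -4, A[2][2] + B[2][1] = 9 + -2 = 7) = -4 (attained at k = 1)
  C[2][2] = min over k of (A[2][0] + B[0][2] = 5 + 8 = 13, A[2][1] + B[1][2] = -2 + -4 = -6, A[2][2] + B[2][2] = 9 + 1 = 10) = -6 (attained at k = 1)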